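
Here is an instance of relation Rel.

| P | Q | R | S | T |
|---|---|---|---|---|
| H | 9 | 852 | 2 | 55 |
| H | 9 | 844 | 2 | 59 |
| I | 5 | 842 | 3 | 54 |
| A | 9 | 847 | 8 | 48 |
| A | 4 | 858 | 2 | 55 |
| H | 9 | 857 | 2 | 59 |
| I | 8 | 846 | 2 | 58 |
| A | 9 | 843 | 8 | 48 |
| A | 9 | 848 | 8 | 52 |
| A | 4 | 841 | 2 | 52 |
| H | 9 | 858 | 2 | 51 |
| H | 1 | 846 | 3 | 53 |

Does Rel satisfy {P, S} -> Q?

(P=H, S=2): 4 rows → Q = 9, 9, 9, 9 ✓
(P=I, S=3): 1 row → Q = 5 ✓
(P=A, S=8): 3 rows → Q = 9, 9, 9 ✓
(P=A, S=2): 2 rows → Q = 4, 4 ✓
(P=I, S=2): 1 row → Q = 8 ✓
(P=H, S=3): 1 row → Q = 1 ✓
Every {P, S} value is associated with a single Q value, so {P, S} -> Q holds.

Yes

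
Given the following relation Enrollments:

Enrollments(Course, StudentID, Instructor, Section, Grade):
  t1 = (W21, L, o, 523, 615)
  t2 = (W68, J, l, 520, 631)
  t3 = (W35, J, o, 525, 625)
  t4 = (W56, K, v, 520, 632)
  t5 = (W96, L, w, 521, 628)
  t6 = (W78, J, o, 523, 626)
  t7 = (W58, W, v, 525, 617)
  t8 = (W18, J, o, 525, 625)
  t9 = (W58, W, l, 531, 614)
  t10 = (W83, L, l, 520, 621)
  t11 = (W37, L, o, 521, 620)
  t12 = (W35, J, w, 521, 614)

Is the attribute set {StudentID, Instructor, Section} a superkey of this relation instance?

No

Rows 3 and 8 have the same {StudentID, Instructor, Section} value (StudentID=J, Instructor=o, Section=525) but are distinct tuples, so {StudentID, Instructor, Section} does not determine every attribute — not a superkey.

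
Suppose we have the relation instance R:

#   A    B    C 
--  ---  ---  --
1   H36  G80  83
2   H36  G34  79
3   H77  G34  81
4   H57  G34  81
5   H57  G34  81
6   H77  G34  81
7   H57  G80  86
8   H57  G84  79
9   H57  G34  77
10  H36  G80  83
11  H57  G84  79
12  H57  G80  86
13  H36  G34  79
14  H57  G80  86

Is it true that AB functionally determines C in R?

(A=H36, B=G80): rows 1, 10 → C = 83, 83 ✓
(A=H36, B=G34): rows 2, 13 → C = 79, 79 ✓
(A=H77, B=G34): rows 3, 6 → C = 81, 81 ✓
(A=H57, B=G34): rows 4, 5, 9 → C takes values {81, 77} — violation
(A=H57, B=G80): rows 7, 12, 14 → C = 86, 86, 86 ✓
(A=H57, B=G84): rows 8, 11 → C = 79, 79 ✓
Two rows agree on AB but differ on C, so AB → C does not hold.

No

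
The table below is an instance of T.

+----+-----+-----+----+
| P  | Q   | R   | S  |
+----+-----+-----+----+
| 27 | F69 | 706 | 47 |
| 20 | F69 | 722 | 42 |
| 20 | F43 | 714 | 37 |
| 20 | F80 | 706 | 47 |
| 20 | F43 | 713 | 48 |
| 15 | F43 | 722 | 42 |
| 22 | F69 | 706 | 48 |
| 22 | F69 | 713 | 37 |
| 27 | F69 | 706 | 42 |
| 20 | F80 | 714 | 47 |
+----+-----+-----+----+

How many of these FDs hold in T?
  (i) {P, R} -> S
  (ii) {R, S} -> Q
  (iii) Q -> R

(i) {P, R} -> S: (P=27, R=706): 2 rows → S takes values {47, 42} — violation; (P=20, R=714): 2 rows → S takes values {37, 47} — violation — fails.
(ii) {R, S} -> Q: (R=706, S=47): 2 rows → Q takes values {F69, F80} — violation; (R=722, S=42): 2 rows → Q takes values {F69, F43} — violation — fails.
(iii) Q -> R: Q=F69: 5 rows → R takes values {706, 722, 713} — violation; Q=F43: 3 rows → R takes values {714, 713, 722} — violation; Q=F80: 2 rows → R takes values {706, 714} — violation — fails.
None of the 3 dependencies hold.

0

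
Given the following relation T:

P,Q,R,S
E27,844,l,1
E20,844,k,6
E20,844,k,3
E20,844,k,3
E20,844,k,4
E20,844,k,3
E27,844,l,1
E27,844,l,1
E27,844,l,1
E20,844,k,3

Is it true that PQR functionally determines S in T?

No

(P=E27, Q=844, R=l): 4 rows → S = 1, 1, 1, 1 ✓
(P=E20, Q=844, R=k): 6 rows → S takes values {6, 3, 4} — violation
Two rows agree on PQR but differ on S, so PQR → S does not hold.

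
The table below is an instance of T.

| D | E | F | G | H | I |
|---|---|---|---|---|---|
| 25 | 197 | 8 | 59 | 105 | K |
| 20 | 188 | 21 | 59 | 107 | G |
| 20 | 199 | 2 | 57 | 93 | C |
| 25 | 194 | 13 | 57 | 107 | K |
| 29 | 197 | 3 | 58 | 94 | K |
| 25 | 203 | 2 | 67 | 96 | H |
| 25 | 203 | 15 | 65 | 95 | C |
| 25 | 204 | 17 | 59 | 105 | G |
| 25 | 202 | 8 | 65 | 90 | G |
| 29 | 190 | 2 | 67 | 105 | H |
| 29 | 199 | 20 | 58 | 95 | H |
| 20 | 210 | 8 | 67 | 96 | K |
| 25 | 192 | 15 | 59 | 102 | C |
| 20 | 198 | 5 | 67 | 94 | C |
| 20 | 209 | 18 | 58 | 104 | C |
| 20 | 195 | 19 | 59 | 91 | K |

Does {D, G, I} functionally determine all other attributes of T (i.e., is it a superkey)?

All 16 rows have distinct {D, G, I} values, so {D, G, I} → (all attributes) holds and {D, G, I} is a superkey.

Yes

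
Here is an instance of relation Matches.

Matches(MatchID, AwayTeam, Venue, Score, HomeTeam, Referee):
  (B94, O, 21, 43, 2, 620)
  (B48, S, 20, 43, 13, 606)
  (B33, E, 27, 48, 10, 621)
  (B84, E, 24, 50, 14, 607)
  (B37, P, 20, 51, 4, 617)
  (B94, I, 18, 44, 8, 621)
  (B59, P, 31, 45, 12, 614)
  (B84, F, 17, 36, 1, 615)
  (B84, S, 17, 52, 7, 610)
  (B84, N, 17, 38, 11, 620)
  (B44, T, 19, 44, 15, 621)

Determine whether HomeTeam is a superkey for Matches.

All 11 rows have distinct HomeTeam values, so HomeTeam → (all attributes) holds and HomeTeam is a superkey.

Yes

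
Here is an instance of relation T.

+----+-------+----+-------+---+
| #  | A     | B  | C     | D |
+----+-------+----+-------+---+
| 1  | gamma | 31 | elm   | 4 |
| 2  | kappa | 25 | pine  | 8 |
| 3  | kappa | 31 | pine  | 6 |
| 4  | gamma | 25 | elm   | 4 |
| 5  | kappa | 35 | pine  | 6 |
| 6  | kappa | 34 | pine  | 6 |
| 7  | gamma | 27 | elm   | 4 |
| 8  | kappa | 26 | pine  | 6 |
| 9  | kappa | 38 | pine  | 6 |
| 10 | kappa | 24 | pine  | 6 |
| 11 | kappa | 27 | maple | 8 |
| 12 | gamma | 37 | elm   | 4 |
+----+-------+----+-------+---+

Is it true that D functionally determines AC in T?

No

D=4: rows 1, 4, 7, 12 → {A,C} = (gamma, elm), (gamma, elm), (gamma, elm), (gamma, elm) ✓
D=8: rows 2, 11 → {A,C} takes values {(kappa, pine), (kappa, maple)} — violation
D=6: rows 3, 5, 6, 8, 9, 10 → {A,C} = (kappa, pine), (kappa, pine), (kappa, pine), (kappa, pine), (kappa, pine), (kappa, pine) ✓
Two rows agree on D but differ on AC, so D -> AC does not hold.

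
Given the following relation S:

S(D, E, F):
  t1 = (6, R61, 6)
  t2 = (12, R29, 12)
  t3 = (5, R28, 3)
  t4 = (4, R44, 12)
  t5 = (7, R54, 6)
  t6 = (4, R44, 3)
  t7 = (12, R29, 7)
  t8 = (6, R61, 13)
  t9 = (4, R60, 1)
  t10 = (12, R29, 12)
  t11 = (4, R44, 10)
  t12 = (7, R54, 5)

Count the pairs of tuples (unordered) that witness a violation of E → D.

E=R61: all 2 rows agree on D — 0 pairs.
E=R29: all 3 rows agree on D — 0 pairs.
E=R44: all 3 rows agree on D — 0 pairs.
E=R54: all 2 rows agree on D — 0 pairs.

0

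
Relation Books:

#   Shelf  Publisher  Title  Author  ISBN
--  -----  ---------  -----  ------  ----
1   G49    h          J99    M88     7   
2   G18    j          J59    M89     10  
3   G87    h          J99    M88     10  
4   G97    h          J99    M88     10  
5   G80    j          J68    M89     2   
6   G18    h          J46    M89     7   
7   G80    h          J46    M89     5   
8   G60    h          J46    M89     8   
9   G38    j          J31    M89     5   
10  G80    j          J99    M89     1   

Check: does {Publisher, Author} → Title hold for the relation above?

(Publisher=h, Author=M88): rows 1, 3, 4 → Title = J99, J99, J99 ✓
(Publisher=j, Author=M89): rows 2, 5, 9, 10 → Title takes values {J59, J68, J31, J99} — violation
(Publisher=h, Author=M89): rows 6, 7, 8 → Title = J46, J46, J46 ✓
Two rows agree on {Publisher, Author} but differ on Title, so {Publisher, Author} → Title does not hold.

No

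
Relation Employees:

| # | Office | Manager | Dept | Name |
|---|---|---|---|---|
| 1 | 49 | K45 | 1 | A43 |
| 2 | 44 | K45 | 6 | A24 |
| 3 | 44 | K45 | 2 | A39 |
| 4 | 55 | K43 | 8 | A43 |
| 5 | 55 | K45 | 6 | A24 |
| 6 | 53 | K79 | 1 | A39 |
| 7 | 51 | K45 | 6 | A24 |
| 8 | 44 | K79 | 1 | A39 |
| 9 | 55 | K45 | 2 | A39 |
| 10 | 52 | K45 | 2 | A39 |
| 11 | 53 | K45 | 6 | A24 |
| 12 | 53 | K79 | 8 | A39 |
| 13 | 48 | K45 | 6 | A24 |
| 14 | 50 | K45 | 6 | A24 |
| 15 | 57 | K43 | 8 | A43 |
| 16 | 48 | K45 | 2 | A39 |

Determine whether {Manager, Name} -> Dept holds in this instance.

No

(Manager=K45, Name=A43): row 1 → Dept = 1 ✓
(Manager=K45, Name=A24): rows 2, 5, 7, 11, 13, 14 → Dept = 6, 6, 6, 6, 6, 6 ✓
(Manager=K45, Name=A39): rows 3, 9, 10, 16 → Dept = 2, 2, 2, 2 ✓
(Manager=K43, Name=A43): rows 4, 15 → Dept = 8, 8 ✓
(Manager=K79, Name=A39): rows 6, 8, 12 → Dept takes values {1, 8} — violation
Two rows agree on {Manager, Name} but differ on Dept, so {Manager, Name} -> Dept does not hold.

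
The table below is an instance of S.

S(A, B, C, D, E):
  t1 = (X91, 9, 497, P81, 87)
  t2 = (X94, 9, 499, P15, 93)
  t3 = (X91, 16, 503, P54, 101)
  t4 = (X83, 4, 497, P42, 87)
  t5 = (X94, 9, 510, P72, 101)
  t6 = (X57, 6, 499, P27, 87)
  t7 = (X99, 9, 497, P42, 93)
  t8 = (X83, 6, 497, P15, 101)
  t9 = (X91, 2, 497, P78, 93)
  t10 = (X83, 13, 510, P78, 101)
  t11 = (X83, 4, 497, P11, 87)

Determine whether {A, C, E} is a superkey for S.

Rows 4 and 11 have the same {A, C, E} value (A=X83, C=497, E=87) but are distinct tuples, so {A, C, E} does not determine every attribute — not a superkey.

No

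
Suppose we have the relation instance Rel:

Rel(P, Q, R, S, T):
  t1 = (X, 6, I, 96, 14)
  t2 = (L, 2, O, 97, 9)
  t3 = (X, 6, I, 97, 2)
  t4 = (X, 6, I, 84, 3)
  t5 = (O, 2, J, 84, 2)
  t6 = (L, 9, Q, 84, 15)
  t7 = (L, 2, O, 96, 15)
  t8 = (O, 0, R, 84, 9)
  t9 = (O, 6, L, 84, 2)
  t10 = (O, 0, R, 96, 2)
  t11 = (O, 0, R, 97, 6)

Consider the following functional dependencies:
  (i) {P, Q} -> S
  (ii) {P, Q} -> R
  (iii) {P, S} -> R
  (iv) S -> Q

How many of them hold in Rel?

1

(i) {P, Q} -> S: (P=X, Q=6): rows 1, 3, 4 → S takes values {96, 97, 84} — violation; (P=L, Q=2): rows 2, 7 → S takes values {97, 96} — violation; (P=O, Q=0): rows 8, 10, 11 → S takes values {84, 96, 97} — violation — fails.
(ii) {P, Q} -> R: every LHS value maps to a single RHS value — holds.
(iii) {P, S} -> R: (P=O, S=84): rows 5, 8, 9 → R takes values {J, R, L} — violation — fails.
(iv) S -> Q: S=96: rows 1, 7, 10 → Q takes values {6, 2, 0} — violation; S=97: rows 2, 3, 11 → Q takes values {2, 6, 0} — violation; S=84: rows 4, 5, 6, 8, 9 → Q takes values {6, 2, 9, 0} — violation — fails.
1 of the 4 dependencies holds.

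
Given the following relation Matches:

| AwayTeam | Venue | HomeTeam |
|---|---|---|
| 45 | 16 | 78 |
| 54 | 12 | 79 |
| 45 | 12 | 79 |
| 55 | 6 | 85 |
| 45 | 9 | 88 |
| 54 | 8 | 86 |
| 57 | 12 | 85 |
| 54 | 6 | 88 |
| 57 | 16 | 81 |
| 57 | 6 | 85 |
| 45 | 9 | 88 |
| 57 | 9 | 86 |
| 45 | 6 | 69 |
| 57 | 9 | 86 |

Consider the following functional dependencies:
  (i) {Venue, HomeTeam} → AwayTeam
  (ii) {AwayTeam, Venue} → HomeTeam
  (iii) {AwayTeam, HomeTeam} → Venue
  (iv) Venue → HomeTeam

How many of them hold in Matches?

1

(i) {Venue, HomeTeam} → AwayTeam: (Venue=12, HomeTeam=79): 2 rows → AwayTeam takes values {54, 45} — violation; (Venue=6, HomeTeam=85): 2 rows → AwayTeam takes values {55, 57} — violation — fails.
(ii) {AwayTeam, Venue} → HomeTeam: every LHS value maps to a single RHS value — holds.
(iii) {AwayTeam, HomeTeam} → Venue: (AwayTeam=57, HomeTeam=85): 2 rows → Venue takes values {12, 6} — violation — fails.
(iv) Venue → HomeTeam: Venue=16: 2 rows → HomeTeam takes values {78, 81} — violation; Venue=12: 3 rows → HomeTeam takes values {79, 85} — violation; Venue=6: 4 rows → HomeTeam takes values {85, 88, 69} — violation; Venue=9: 4 rows → HomeTeam takes values {88, 86} — violation — fails.
1 of the 4 dependencies holds.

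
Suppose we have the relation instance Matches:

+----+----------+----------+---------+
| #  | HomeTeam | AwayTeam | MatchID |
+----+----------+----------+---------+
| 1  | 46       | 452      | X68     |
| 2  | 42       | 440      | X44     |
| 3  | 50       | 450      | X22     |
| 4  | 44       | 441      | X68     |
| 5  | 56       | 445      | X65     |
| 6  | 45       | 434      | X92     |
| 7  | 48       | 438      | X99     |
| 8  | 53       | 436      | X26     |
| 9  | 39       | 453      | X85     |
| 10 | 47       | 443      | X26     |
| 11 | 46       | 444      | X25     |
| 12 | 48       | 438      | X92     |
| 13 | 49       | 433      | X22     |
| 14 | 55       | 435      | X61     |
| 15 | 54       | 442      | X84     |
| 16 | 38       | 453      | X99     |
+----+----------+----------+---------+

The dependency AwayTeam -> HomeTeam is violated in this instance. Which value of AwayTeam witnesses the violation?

AwayTeam=452: row 1 → HomeTeam = 46 ✓
AwayTeam=440: row 2 → HomeTeam = 42 ✓
AwayTeam=450: row 3 → HomeTeam = 50 ✓
AwayTeam=441: row 4 → HomeTeam = 44 ✓
AwayTeam=445: row 5 → HomeTeam = 56 ✓
AwayTeam=434: row 6 → HomeTeam = 45 ✓
AwayTeam=438: rows 7, 12 → HomeTeam = 48, 48 ✓
AwayTeam=436: row 8 → HomeTeam = 53 ✓
AwayTeam=453: rows 9, 16 → HomeTeam takes values {39, 38} — violation
AwayTeam=443: row 10 → HomeTeam = 47 ✓
AwayTeam=444: row 11 → HomeTeam = 46 ✓
AwayTeam=433: row 13 → HomeTeam = 49 ✓
AwayTeam=435: row 14 → HomeTeam = 55 ✓
AwayTeam=442: row 15 → HomeTeam = 54 ✓
The only AwayTeam value with inconsistent HomeTeam is AwayTeam=453.

453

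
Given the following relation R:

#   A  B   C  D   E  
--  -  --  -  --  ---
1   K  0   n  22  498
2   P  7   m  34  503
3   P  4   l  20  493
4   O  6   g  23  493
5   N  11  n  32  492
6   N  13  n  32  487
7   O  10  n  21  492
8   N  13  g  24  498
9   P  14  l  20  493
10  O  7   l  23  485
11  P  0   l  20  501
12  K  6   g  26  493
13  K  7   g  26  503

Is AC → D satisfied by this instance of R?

(A=K, C=n): row 1 → D = 22 ✓
(A=P, C=m): row 2 → D = 34 ✓
(A=P, C=l): rows 3, 9, 11 → D = 20, 20, 20 ✓
(A=O, C=g): row 4 → D = 23 ✓
(A=N, C=n): rows 5, 6 → D = 32, 32 ✓
(A=O, C=n): row 7 → D = 21 ✓
(A=N, C=g): row 8 → D = 24 ✓
(A=O, C=l): row 10 → D = 23 ✓
(A=K, C=g): rows 12, 13 → D = 26, 26 ✓
Every AC value is associated with a single D value, so AC → D holds.

Yes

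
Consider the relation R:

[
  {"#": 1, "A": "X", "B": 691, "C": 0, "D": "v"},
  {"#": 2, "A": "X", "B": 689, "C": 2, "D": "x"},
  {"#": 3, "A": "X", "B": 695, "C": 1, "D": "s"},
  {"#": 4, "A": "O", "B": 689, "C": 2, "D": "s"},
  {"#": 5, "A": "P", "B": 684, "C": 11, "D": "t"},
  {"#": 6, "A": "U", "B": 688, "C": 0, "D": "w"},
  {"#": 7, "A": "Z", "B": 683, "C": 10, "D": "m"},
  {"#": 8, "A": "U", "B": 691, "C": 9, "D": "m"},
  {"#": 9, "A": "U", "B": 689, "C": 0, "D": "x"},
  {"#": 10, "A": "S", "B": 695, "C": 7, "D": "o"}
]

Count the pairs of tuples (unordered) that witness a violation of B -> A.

B=691: violating pairs (1,8) — 1 pair.
B=689: violating pairs (2,4), (2,9), (4,9) — 3 pairs.
B=695: violating pairs (3,10) — 1 pair.

5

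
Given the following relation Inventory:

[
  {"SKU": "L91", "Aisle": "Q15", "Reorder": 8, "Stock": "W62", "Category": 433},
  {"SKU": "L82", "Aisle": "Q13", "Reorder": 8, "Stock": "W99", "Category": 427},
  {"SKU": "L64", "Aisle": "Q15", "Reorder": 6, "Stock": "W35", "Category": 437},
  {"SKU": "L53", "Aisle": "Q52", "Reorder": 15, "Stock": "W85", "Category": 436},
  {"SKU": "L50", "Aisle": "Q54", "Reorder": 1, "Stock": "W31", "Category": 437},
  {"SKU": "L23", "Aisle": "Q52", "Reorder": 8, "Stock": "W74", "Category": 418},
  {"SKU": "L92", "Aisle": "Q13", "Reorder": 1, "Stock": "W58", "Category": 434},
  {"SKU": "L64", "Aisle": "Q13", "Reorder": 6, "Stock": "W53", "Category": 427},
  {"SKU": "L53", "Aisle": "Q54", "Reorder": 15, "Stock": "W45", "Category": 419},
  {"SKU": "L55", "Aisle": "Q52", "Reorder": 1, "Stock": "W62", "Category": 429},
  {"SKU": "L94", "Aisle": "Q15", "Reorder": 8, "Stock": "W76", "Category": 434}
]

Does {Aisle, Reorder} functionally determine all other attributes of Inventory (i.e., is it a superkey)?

No

Two distinct rows share (Aisle=Q15, Reorder=8), so {Aisle, Reorder} does not determine every attribute — not a superkey.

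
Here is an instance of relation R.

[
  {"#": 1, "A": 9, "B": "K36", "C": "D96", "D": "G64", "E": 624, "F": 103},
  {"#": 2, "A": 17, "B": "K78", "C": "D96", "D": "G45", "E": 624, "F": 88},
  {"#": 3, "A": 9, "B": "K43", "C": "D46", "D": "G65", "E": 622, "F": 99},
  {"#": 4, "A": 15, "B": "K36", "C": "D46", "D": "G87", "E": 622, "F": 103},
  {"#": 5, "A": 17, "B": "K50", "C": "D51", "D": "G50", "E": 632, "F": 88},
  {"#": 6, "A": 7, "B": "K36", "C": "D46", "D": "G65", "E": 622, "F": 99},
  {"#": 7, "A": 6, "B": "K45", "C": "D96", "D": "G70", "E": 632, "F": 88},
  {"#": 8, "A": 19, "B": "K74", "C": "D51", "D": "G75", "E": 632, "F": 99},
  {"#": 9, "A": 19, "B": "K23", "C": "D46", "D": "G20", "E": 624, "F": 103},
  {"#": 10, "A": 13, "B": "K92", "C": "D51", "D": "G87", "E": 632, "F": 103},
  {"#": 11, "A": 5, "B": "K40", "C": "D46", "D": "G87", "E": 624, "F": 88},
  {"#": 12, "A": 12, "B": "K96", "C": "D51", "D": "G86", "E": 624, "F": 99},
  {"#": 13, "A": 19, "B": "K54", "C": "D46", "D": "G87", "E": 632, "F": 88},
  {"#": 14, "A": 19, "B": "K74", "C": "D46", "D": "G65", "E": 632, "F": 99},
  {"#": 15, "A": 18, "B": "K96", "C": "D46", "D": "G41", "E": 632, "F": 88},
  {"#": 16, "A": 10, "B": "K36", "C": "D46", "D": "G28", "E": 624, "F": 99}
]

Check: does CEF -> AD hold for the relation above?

(C=D96, E=624, F=103): row 1 → {A,D} = (9, G64) ✓
(C=D96, E=624, F=88): row 2 → {A,D} = (17, G45) ✓
(C=D46, E=622, F=99): rows 3, 6 → {A,D} takes values {(9, G65), (7, G65)} — violation
(C=D46, E=622, F=103): row 4 → {A,D} = (15, G87) ✓
(C=D51, E=632, F=88): row 5 → {A,D} = (17, G50) ✓
(C=D96, E=632, F=88): row 7 → {A,D} = (6, G70) ✓
(C=D51, E=632, F=99): row 8 → {A,D} = (19, G75) ✓
(C=D46, E=624, F=103): row 9 → {A,D} = (19, G20) ✓
(C=D51, E=632, F=103): row 10 → {A,D} = (13, G87) ✓
(C=D46, E=624, F=88): row 11 → {A,D} = (5, G87) ✓
(C=D51, E=624, F=99): row 12 → {A,D} = (12, G86) ✓
(C=D46, E=632, F=88): rows 13, 15 → {A,D} takes values {(19, G87), (18, G41)} — violation
(C=D46, E=632, F=99): row 14 → {A,D} = (19, G65) ✓
(C=D46, E=624, F=99): row 16 → {A,D} = (10, G28) ✓
Two rows agree on CEF but differ on AD, so CEF -> AD does not hold.

No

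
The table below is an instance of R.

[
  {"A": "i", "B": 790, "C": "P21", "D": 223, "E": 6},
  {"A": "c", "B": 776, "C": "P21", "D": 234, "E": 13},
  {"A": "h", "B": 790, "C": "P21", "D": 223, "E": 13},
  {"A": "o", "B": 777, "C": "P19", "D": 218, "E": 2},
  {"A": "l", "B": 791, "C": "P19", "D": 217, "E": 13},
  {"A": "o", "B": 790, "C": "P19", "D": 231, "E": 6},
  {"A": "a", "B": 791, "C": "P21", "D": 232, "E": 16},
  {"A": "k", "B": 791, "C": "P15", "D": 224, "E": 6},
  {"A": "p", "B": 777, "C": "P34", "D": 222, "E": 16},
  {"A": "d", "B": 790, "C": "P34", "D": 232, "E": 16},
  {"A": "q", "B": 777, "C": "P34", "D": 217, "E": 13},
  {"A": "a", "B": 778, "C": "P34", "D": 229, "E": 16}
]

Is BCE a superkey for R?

Yes

All 12 rows have distinct BCE values, so BCE → (all attributes) holds and BCE is a superkey.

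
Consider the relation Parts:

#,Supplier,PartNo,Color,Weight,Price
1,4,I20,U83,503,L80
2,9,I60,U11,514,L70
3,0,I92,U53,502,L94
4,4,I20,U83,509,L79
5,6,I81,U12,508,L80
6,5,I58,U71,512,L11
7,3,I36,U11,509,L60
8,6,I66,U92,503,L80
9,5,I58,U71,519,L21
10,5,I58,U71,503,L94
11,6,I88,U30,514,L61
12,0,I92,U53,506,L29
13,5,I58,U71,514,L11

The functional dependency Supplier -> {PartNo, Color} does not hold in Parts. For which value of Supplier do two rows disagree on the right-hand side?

Supplier=4: rows 1, 4 → {PartNo,Color} = (I20, U83), (I20, U83) ✓
Supplier=9: row 2 → {PartNo,Color} = (I60, U11) ✓
Supplier=0: rows 3, 12 → {PartNo,Color} = (I92, U53), (I92, U53) ✓
Supplier=6: rows 5, 8, 11 → {PartNo,Color} takes values {(I81, U12), (I66, U92), (I88, U30)} — violation
Supplier=5: rows 6, 9, 10, 13 → {PartNo,Color} = (I58, U71), (I58, U71), (I58, U71), (I58, U71) ✓
Supplier=3: row 7 → {PartNo,Color} = (I36, U11) ✓
The only Supplier value with inconsistent RHS is Supplier=6.

6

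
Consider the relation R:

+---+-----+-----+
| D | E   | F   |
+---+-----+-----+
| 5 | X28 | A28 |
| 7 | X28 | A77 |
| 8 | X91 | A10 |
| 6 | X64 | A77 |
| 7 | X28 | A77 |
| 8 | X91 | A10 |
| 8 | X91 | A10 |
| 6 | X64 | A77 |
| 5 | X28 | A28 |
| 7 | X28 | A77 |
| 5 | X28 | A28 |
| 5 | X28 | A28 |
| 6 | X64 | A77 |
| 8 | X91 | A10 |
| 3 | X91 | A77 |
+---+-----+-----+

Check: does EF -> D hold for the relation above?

(E=X28, F=A28): 4 rows → D = 5, 5, 5, 5 ✓
(E=X28, F=A77): 3 rows → D = 7, 7, 7 ✓
(E=X91, F=A10): 4 rows → D = 8, 8, 8, 8 ✓
(E=X64, F=A77): 3 rows → D = 6, 6, 6 ✓
(E=X91, F=A77): 1 row → D = 3 ✓
Every EF value is associated with a single D value, so EF -> D holds.

Yes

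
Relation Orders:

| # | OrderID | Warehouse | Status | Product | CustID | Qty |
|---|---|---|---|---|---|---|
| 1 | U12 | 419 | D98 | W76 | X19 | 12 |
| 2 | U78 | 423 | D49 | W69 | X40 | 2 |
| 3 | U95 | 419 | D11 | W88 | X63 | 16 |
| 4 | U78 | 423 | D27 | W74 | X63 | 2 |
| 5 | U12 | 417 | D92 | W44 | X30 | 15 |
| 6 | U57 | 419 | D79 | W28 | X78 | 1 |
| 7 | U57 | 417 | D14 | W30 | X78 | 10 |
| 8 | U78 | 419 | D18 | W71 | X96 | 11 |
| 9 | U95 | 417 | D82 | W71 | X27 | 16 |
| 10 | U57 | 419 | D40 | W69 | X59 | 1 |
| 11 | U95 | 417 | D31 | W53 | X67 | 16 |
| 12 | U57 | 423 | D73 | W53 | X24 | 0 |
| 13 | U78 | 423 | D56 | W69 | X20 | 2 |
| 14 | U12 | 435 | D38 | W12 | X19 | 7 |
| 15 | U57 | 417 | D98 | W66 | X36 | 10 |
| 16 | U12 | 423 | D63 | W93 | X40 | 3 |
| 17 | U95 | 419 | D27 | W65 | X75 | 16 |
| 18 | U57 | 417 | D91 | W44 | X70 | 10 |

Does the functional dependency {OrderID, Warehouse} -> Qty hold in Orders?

Yes

(OrderID=U12, Warehouse=419): row 1 → Qty = 12 ✓
(OrderID=U78, Warehouse=423): rows 2, 4, 13 → Qty = 2, 2, 2 ✓
(OrderID=U95, Warehouse=419): rows 3, 17 → Qty = 16, 16 ✓
(OrderID=U12, Warehouse=417): row 5 → Qty = 15 ✓
(OrderID=U57, Warehouse=419): rows 6, 10 → Qty = 1, 1 ✓
(OrderID=U57, Warehouse=417): rows 7, 15, 18 → Qty = 10, 10, 10 ✓
(OrderID=U78, Warehouse=419): row 8 → Qty = 11 ✓
(OrderID=U95, Warehouse=417): rows 9, 11 → Qty = 16, 16 ✓
(OrderID=U57, Warehouse=423): row 12 → Qty = 0 ✓
(OrderID=U12, Warehouse=435): row 14 → Qty = 7 ✓
(OrderID=U12, Warehouse=423): row 16 → Qty = 3 ✓
Every {OrderID, Warehouse} value is associated with a single Qty value, so {OrderID, Warehouse} -> Qty holds.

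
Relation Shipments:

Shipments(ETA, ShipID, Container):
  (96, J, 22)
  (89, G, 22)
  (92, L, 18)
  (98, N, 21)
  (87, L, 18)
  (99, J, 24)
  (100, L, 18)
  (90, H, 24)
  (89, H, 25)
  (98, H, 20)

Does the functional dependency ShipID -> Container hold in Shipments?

ShipID=J: 2 rows → Container takes values {22, 24} — violation
ShipID=G: 1 row → Container = 22 ✓
ShipID=L: 3 rows → Container = 18, 18, 18 ✓
ShipID=N: 1 row → Container = 21 ✓
ShipID=H: 3 rows → Container takes values {24, 25, 20} — violation
Two rows agree on ShipID but differ on Container, so ShipID -> Container does not hold.

No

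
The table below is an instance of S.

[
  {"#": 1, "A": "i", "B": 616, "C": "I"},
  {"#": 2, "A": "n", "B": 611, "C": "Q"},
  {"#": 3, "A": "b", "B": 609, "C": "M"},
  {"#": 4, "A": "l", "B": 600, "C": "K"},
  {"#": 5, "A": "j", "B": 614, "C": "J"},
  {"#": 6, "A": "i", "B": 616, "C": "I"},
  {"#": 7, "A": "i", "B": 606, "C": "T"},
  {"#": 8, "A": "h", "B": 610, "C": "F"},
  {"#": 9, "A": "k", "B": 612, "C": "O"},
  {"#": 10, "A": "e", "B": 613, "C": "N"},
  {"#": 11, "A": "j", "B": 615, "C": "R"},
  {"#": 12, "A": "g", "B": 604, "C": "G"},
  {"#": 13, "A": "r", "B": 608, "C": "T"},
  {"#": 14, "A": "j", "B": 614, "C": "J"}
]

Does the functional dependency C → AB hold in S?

C=I: rows 1, 6 → {A,B} = (i, 616), (i, 616) ✓
C=Q: row 2 → {A,B} = (n, 611) ✓
C=M: row 3 → {A,B} = (b, 609) ✓
C=K: row 4 → {A,B} = (l, 600) ✓
C=J: rows 5, 14 → {A,B} = (j, 614), (j, 614) ✓
C=T: rows 7, 13 → {A,B} takes values {(i, 606), (r, 608)} — violation
C=F: row 8 → {A,B} = (h, 610) ✓
C=O: row 9 → {A,B} = (k, 612) ✓
C=N: row 10 → {A,B} = (e, 613) ✓
C=R: row 11 → {A,B} = (j, 615) ✓
C=G: row 12 → {A,B} = (g, 604) ✓
Two rows agree on C but differ on AB, so C → AB does not hold.

No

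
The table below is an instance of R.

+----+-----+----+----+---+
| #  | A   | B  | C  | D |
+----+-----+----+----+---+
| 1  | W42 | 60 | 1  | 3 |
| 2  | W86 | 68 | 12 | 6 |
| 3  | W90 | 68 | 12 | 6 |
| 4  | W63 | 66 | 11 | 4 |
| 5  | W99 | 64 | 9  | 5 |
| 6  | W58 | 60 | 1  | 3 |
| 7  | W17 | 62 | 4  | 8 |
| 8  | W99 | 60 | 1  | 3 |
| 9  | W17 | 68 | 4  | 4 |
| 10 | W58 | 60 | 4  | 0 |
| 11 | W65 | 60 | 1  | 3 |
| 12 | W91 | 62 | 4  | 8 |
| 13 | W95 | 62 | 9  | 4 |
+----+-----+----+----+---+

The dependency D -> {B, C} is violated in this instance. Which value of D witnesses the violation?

4

D=3: rows 1, 6, 8, 11 → {B,C} = (60, 1), (60, 1), (60, 1), (60, 1) ✓
D=6: rows 2, 3 → {B,C} = (68, 12), (68, 12) ✓
D=4: rows 4, 9, 13 → {B,C} takes values {(66, 11), (68, 4), (62, 9)} — violation
D=5: row 5 → {B,C} = (64, 9) ✓
D=8: rows 7, 12 → {B,C} = (62, 4), (62, 4) ✓
D=0: row 10 → {B,C} = (60, 4) ✓
The only D value with inconsistent RHS is D=4.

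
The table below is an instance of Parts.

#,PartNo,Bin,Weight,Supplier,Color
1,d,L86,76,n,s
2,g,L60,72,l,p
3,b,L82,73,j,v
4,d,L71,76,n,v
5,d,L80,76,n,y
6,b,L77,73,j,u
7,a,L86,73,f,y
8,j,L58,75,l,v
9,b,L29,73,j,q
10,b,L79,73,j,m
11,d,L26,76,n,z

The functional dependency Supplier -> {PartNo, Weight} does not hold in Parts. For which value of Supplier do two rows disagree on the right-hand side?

Supplier=n: rows 1, 4, 5, 11 → {PartNo,Weight} = (d, 76), (d, 76), (d, 76), (d, 76) ✓
Supplier=l: rows 2, 8 → {PartNo,Weight} takes values {(g, 72), (j, 75)} — violation
Supplier=j: rows 3, 6, 9, 10 → {PartNo,Weight} = (b, 73), (b, 73), (b, 73), (b, 73) ✓
Supplier=f: row 7 → {PartNo,Weight} = (a, 73) ✓
The only Supplier value with inconsistent RHS is Supplier=l.

l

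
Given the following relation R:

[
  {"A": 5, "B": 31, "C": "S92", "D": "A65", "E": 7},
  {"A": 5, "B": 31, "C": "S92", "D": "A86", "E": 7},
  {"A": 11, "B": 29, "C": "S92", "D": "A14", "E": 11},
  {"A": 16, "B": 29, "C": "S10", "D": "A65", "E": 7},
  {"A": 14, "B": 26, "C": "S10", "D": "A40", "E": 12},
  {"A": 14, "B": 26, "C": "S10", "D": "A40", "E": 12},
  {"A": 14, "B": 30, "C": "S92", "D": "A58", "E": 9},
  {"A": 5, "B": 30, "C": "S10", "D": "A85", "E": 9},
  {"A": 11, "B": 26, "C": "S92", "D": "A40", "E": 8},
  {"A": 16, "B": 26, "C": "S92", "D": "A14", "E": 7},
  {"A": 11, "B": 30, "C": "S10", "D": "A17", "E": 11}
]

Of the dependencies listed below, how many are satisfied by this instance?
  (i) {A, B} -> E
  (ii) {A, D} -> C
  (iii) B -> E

(i) {A, B} -> E: every LHS value maps to a single RHS value — holds.
(ii) {A, D} -> C: every LHS value maps to a single RHS value — holds.
(iii) B -> E: B=29: 2 rows → E takes values {11, 7} — violation; B=26: 4 rows → E takes values {12, 8, 7} — violation; B=30: 3 rows → E takes values {9, 11} — violation — fails.
2 of the 3 dependencies hold.

2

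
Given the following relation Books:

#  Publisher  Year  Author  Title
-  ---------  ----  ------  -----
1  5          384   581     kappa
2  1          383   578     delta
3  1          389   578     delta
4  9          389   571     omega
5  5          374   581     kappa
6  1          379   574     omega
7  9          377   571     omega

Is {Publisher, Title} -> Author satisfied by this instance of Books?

(Publisher=5, Title=kappa): rows 1, 5 → Author = 581, 581 ✓
(Publisher=1, Title=delta): rows 2, 3 → Author = 578, 578 ✓
(Publisher=9, Title=omega): rows 4, 7 → Author = 571, 571 ✓
(Publisher=1, Title=omega): row 6 → Author = 574 ✓
Every {Publisher, Title} value is associated with a single Author value, so {Publisher, Title} -> Author holds.

Yes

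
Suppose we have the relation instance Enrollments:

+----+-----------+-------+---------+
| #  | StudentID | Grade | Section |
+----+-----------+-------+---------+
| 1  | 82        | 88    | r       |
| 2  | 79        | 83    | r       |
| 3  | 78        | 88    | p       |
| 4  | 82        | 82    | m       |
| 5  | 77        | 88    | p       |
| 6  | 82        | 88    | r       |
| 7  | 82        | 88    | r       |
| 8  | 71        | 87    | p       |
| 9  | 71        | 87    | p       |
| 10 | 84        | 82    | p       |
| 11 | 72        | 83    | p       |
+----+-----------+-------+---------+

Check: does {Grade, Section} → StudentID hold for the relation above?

(Grade=88, Section=r): rows 1, 6, 7 → StudentID = 82, 82, 82 ✓
(Grade=83, Section=r): row 2 → StudentID = 79 ✓
(Grade=88, Section=p): rows 3, 5 → StudentID takes values {78, 77} — violation
(Grade=82, Section=m): row 4 → StudentID = 82 ✓
(Grade=87, Section=p): rows 8, 9 → StudentID = 71, 71 ✓
(Grade=82, Section=p): row 10 → StudentID = 84 ✓
(Grade=83, Section=p): row 11 → StudentID = 72 ✓
Two rows agree on {Grade, Section} but differ on StudentID, so {Grade, Section} → StudentID does not hold.

No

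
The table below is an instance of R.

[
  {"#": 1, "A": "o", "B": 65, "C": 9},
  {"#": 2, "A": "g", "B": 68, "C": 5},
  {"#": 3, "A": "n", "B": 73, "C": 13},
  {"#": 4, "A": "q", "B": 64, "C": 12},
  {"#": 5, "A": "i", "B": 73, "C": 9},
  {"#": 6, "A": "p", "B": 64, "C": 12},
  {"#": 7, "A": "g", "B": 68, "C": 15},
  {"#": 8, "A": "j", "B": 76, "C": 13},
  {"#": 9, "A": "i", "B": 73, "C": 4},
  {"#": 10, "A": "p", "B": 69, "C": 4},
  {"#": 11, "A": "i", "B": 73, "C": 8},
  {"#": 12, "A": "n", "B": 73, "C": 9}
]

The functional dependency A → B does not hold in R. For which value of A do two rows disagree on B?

p

A=o: row 1 → B = 65 ✓
A=g: rows 2, 7 → B = 68, 68 ✓
A=n: rows 3, 12 → B = 73, 73 ✓
A=q: row 4 → B = 64 ✓
A=i: rows 5, 9, 11 → B = 73, 73, 73 ✓
A=p: rows 6, 10 → B takes values {64, 69} — violation
A=j: row 8 → B = 76 ✓
The only A value with inconsistent B is A=p.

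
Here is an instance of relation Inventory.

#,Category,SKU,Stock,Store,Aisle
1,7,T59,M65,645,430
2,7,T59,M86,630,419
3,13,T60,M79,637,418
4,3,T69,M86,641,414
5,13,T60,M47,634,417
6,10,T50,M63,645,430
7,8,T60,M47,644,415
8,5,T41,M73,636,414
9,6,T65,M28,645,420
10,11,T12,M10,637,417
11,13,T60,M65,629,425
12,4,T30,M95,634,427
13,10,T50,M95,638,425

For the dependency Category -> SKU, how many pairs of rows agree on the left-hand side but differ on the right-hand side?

Category=7: all 2 rows agree on SKU — 0 pairs.
Category=13: all 3 rows agree on SKU — 0 pairs.
Category=10: all 2 rows agree on SKU — 0 pairs.

0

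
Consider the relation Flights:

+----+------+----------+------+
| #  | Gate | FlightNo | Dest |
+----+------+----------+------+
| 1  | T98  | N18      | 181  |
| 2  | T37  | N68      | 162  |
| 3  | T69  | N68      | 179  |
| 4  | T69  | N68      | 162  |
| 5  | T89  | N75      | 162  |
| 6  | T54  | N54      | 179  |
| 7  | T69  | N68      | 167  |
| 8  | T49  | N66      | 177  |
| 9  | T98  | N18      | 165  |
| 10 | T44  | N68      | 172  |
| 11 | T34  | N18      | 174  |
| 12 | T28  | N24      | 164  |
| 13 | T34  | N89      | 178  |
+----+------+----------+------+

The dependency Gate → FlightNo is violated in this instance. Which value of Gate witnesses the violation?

Gate=T98: rows 1, 9 → FlightNo = N18, N18 ✓
Gate=T37: row 2 → FlightNo = N68 ✓
Gate=T69: rows 3, 4, 7 → FlightNo = N68, N68, N68 ✓
Gate=T89: row 5 → FlightNo = N75 ✓
Gate=T54: row 6 → FlightNo = N54 ✓
Gate=T49: row 8 → FlightNo = N66 ✓
Gate=T44: row 10 → FlightNo = N68 ✓
Gate=T34: rows 11, 13 → FlightNo takes values {N18, N89} — violation
Gate=T28: row 12 → FlightNo = N24 ✓
The only Gate value with inconsistent FlightNo is Gate=T34.

T34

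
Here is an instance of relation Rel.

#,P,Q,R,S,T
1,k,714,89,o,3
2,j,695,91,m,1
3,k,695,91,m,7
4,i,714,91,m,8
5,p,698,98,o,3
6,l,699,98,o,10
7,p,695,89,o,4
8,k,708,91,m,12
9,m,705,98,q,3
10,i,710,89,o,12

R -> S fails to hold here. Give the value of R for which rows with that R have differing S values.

98

R=89: rows 1, 7, 10 → S = o, o, o ✓
R=91: rows 2, 3, 4, 8 → S = m, m, m, m ✓
R=98: rows 5, 6, 9 → S takes values {o, q} — violation
The only R value with inconsistent S is R=98.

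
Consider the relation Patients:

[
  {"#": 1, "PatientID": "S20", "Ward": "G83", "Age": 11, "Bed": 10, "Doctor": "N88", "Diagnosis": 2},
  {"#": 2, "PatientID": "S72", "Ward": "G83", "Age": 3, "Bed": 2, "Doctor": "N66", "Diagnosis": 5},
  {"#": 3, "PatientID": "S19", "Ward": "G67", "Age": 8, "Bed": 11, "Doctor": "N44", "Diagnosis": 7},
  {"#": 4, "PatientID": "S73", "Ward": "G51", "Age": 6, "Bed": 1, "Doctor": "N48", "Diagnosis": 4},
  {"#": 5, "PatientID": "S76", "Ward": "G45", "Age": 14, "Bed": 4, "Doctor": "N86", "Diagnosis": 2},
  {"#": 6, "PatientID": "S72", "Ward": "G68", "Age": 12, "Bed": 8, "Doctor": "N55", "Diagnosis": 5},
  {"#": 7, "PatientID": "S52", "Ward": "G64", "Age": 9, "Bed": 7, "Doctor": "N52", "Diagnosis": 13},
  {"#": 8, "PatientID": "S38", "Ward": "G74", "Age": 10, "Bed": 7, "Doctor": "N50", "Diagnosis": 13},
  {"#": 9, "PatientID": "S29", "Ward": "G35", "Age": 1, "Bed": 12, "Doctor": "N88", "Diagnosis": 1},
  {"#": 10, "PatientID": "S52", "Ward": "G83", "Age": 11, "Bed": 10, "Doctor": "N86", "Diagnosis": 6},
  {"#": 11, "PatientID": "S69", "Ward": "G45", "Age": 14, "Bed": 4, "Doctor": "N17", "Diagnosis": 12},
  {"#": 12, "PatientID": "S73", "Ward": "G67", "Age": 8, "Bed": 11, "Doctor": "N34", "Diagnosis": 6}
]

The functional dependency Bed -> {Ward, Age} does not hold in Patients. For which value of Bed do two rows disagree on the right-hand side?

Bed=10: rows 1, 10 → {Ward,Age} = (G83, 11), (G83, 11) ✓
Bed=2: row 2 → {Ward,Age} = (G83, 3) ✓
Bed=11: rows 3, 12 → {Ward,Age} = (G67, 8), (G67, 8) ✓
Bed=1: row 4 → {Ward,Age} = (G51, 6) ✓
Bed=4: rows 5, 11 → {Ward,Age} = (G45, 14), (G45, 14) ✓
Bed=8: row 6 → {Ward,Age} = (G68, 12) ✓
Bed=7: rows 7, 8 → {Ward,Age} takes values {(G64, 9), (G74, 10)} — violation
Bed=12: row 9 → {Ward,Age} = (G35, 1) ✓
The only Bed value with inconsistent RHS is Bed=7.

7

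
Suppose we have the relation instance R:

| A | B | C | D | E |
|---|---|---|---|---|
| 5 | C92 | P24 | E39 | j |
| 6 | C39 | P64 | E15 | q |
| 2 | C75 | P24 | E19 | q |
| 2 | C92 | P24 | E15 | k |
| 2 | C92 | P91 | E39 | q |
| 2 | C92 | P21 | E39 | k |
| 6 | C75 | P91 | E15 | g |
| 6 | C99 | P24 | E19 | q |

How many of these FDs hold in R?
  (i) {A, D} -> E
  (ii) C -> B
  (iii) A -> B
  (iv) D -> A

(i) {A, D} -> E: (A=6, D=E15): 2 rows → E takes values {q, g} — violation; (A=2, D=E39): 2 rows → E takes values {q, k} — violation — fails.
(ii) C -> B: C=P24: 4 rows → B takes values {C92, C75, C99} — violation; C=P91: 2 rows → B takes values {C92, C75} — violation — fails.
(iii) A -> B: A=6: 3 rows → B takes values {C39, C75, C99} — violation; A=2: 4 rows → B takes values {C75, C92} — violation — fails.
(iv) D -> A: D=E39: 3 rows → A takes values {5, 2} — violation; D=E15: 3 rows → A takes values {6, 2} — violation; D=E19: 2 rows → A takes values {2, 6} — violation — fails.
None of the 4 dependencies hold.

0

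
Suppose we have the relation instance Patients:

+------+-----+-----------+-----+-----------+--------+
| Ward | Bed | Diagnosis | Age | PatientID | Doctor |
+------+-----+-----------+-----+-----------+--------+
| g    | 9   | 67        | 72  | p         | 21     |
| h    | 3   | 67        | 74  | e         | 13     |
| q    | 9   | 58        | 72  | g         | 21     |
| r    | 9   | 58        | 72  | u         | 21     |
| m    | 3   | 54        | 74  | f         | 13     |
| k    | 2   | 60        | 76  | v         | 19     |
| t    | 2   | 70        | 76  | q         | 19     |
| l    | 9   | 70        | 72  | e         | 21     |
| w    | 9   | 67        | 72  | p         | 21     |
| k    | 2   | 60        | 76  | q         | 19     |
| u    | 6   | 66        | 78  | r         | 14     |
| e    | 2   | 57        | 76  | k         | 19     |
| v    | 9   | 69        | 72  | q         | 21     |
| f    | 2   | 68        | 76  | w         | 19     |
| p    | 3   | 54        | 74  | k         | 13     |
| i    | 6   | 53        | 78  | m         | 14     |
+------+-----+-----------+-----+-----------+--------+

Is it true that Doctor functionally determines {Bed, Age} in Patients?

Doctor=21: 6 rows → {Bed,Age} = (9, 72), (9, 72), (9, 72), (9, 72), (9, 72), (9, 72) ✓
Doctor=13: 3 rows → {Bed,Age} = (3, 74), (3, 74), (3, 74) ✓
Doctor=19: 5 rows → {Bed,Age} = (2, 76), (2, 76), (2, 76), (2, 76), (2, 76) ✓
Doctor=14: 2 rows → {Bed,Age} = (6, 78), (6, 78) ✓
Every Doctor value is associated with a single {Bed, Age} value, so Doctor → {Bed, Age} holds.

Yes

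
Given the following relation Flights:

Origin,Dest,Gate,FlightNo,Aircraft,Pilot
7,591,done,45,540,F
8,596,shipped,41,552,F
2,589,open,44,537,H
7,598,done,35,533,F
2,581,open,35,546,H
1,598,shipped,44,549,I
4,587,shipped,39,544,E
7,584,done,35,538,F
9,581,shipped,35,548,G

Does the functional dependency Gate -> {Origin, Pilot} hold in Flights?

No

Gate=done: 3 rows → {Origin,Pilot} = (7, F), (7, F), (7, F) ✓
Gate=shipped: 4 rows → {Origin,Pilot} takes values {(8, F), (1, I), (4, E), (9, G)} — violation
Gate=open: 2 rows → {Origin,Pilot} = (2, H), (2, H) ✓
Two rows agree on Gate but differ on {Origin, Pilot}, so Gate -> {Origin, Pilot} does not hold.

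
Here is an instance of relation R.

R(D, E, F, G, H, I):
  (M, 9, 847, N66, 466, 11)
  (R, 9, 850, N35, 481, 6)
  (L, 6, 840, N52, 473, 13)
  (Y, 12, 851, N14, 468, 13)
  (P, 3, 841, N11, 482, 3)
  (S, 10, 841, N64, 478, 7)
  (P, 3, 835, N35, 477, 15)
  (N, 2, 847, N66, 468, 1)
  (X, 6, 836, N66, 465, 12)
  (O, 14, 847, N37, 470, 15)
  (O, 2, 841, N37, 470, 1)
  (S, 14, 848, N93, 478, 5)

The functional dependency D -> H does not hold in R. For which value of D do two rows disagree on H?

D=M: 1 row → H = 466 ✓
D=R: 1 row → H = 481 ✓
D=L: 1 row → H = 473 ✓
D=Y: 1 row → H = 468 ✓
D=P: 2 rows → H takes values {482, 477} — violation
D=S: 2 rows → H = 478, 478 ✓
D=N: 1 row → H = 468 ✓
D=X: 1 row → H = 465 ✓
D=O: 2 rows → H = 470, 470 ✓
The only D value with inconsistent H is D=P.

P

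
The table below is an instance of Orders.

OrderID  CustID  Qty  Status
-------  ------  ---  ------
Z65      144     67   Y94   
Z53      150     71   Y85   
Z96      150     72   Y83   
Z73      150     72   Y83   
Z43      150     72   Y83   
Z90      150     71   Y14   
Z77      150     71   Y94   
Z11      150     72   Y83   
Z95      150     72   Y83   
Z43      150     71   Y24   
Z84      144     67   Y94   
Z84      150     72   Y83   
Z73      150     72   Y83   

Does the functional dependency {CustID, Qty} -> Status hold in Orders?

(CustID=144, Qty=67): 2 rows → Status = Y94, Y94 ✓
(CustID=150, Qty=71): 4 rows → Status takes values {Y85, Y14, Y94, Y24} — violation
(CustID=150, Qty=72): 7 rows → Status = Y83, Y83, Y83, Y83, Y83, Y83, Y83 ✓
Two rows agree on {CustID, Qty} but differ on Status, so {CustID, Qty} -> Status does not hold.

No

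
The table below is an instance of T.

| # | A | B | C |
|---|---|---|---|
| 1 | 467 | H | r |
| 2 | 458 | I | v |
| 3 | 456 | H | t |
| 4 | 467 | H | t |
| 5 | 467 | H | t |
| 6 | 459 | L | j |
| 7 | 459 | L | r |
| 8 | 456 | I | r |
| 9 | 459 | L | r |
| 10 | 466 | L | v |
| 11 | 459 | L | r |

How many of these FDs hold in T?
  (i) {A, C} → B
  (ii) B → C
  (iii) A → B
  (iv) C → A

(i) {A, C} → B: every LHS value maps to a single RHS value — holds.
(ii) B → C: B=H: rows 1, 3, 4, 5 → C takes values {r, t} — violation; B=I: rows 2, 8 → C takes values {v, r} — violation; B=L: rows 6, 7, 9, 10, 11 → C takes values {j, r, v} — violation — fails.
(iii) A → B: A=456: rows 3, 8 → B takes values {H, I} — violation — fails.
(iv) C → A: C=r: rows 1, 7, 8, 9, 11 → A takes values {467, 459, 456} — violation; C=v: rows 2, 10 → A takes values {458, 466} — violation; C=t: rows 3, 4, 5 → A takes values {456, 467} — violation — fails.
1 of the 4 dependencies holds.

1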